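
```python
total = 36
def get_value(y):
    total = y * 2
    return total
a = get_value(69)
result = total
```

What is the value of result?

Step 1: Global total = 36.
Step 2: get_value(69) creates local total = 69 * 2 = 138.
Step 3: Global total unchanged because no global keyword. result = 36

The answer is 36.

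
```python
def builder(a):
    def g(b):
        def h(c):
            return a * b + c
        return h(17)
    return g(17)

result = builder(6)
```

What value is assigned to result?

Step 1: a = 6, b = 17, c = 17.
Step 2: h() computes a * b + c = 6 * 17 + 17 = 119.
Step 3: result = 119

The answer is 119.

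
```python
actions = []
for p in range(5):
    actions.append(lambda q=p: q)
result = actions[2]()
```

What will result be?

Step 1: Default argument q=p captures p's value at each iteration.
Step 2: actions[2] captured q = 2 when p was 2.
Step 3: result = 2

The answer is 2.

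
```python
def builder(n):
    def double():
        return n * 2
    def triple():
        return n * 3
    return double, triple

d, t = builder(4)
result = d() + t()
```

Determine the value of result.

Step 1: Both closures capture the same n = 4.
Step 2: d() = 4 * 2 = 8, t() = 4 * 3 = 12.
Step 3: result = 8 + 12 = 20

The answer is 20.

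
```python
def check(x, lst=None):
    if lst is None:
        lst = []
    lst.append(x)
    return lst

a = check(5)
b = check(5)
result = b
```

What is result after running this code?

Step 1: None default with guard creates a NEW list each call.
Step 2: a = [5] (fresh list). b = [5] (another fresh list).
Step 3: result = [5] (this is the fix for mutable default)

The answer is [5].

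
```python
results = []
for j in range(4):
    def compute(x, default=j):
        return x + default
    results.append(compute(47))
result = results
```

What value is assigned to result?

Step 1: Default argument default=j is evaluated at function definition time.
Step 2: Each iteration creates compute with default = current j value.
Step 3: compute(47) returns 47 + default. results = [47, 48, 49, 50]

The answer is [47, 48, 49, 50].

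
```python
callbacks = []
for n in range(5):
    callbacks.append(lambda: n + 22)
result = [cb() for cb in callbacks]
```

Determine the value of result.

Step 1: All lambdas capture n by reference. After the loop, n = 4.
Step 2: Each call returns 4 + 22 = 26.
Step 3: result = [26, 26, 26, 26, 26]

The answer is [26, 26, 26, 26, 26].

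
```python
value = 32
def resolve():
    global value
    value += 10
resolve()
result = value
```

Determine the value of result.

Step 1: value = 32 globally.
Step 2: resolve() modifies global value: value += 10 = 42.
Step 3: result = 42

The answer is 42.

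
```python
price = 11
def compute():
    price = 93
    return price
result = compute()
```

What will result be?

Step 1: Global price = 11.
Step 2: compute() creates local price = 93, shadowing the global.
Step 3: Returns local price = 93. result = 93

The answer is 93.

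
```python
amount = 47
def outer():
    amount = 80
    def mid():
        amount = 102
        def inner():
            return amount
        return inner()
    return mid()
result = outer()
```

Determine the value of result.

Step 1: Three levels of shadowing: global 47, outer 80, mid 102.
Step 2: inner() finds amount = 102 in enclosing mid() scope.
Step 3: result = 102

The answer is 102.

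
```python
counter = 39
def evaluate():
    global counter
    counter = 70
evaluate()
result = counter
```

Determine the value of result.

Step 1: counter = 39 globally.
Step 2: evaluate() declares global counter and sets it to 70.
Step 3: After evaluate(), global counter = 70. result = 70

The answer is 70.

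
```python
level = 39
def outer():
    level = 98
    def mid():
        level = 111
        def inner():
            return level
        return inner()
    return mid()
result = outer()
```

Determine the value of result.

Step 1: Three levels of shadowing: global 39, outer 98, mid 111.
Step 2: inner() finds level = 111 in enclosing mid() scope.
Step 3: result = 111

The answer is 111.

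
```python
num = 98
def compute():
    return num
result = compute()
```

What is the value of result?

Step 1: num = 98 is defined in the global scope.
Step 2: compute() looks up num. No local num exists, so Python checks the global scope via LEGB rule and finds num = 98.
Step 3: result = 98

The answer is 98.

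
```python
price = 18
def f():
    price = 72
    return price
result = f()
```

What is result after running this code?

Step 1: Global price = 18.
Step 2: f() creates local price = 72, shadowing the global.
Step 3: Returns local price = 72. result = 72

The answer is 72.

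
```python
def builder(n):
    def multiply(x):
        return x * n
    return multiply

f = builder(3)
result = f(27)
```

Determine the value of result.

Step 1: builder(3) returns multiply closure with n = 3.
Step 2: f(27) computes 27 * 3 = 81.
Step 3: result = 81

The answer is 81.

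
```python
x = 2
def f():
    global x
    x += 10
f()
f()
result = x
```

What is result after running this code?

Step 1: x = 2.
Step 2: First f(): x = 2 + 10 = 12.
Step 3: Second f(): x = 12 + 10 = 22. result = 22

The answer is 22.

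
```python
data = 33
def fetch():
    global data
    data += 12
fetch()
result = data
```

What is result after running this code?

Step 1: data = 33 globally.
Step 2: fetch() modifies global data: data += 12 = 45.
Step 3: result = 45

The answer is 45.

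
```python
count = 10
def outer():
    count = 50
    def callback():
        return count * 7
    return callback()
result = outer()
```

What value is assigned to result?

Step 1: outer() shadows global count with count = 50.
Step 2: callback() finds count = 50 in enclosing scope, computes 50 * 7 = 350.
Step 3: result = 350

The answer is 350.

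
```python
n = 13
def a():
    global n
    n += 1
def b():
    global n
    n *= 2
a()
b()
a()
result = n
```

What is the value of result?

Step 1: n = 13.
Step 2: a(): n = 13 + 1 = 14.
Step 3: b(): n = 14 * 2 = 28.
Step 4: a(): n = 28 + 1 = 29

The answer is 29.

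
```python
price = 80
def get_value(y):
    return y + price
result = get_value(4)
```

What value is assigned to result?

Step 1: price = 80 is defined globally.
Step 2: get_value(4) uses parameter y = 4 and looks up price from global scope = 80.
Step 3: result = 4 + 80 = 84

The answer is 84.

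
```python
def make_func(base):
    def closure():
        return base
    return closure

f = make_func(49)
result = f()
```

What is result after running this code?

Step 1: make_func(49) creates closure capturing base = 49.
Step 2: f() returns the captured base = 49.
Step 3: result = 49

The answer is 49.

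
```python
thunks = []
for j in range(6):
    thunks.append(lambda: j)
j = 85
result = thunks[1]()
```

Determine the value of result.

Step 1: Lambdas capture the variable j by reference, not by value.
Step 2: After the loop, j is reassigned to 85.
Step 3: thunks[1]() looks up the current j = 85. result = 85

The answer is 85.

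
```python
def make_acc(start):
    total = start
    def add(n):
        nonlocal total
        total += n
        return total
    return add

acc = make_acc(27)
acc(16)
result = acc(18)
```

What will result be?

Step 1: make_acc(27) creates closure with total = 27.
Step 2: First acc(16): total = 27 + 16 = 43.
Step 3: Second acc(18): total = 43 + 18 = 61. result = 61

The answer is 61.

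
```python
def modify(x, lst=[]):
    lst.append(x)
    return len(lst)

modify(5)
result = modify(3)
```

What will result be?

Step 1: Mutable default list persists between calls.
Step 2: First call: lst = [5], len = 1. Second call: lst = [5, 3], len = 2.
Step 3: result = 2

The answer is 2.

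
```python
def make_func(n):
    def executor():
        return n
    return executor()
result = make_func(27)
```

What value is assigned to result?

Step 1: make_func(27) binds parameter n = 27.
Step 2: executor() looks up n in enclosing scope and finds the parameter n = 27.
Step 3: result = 27

The answer is 27.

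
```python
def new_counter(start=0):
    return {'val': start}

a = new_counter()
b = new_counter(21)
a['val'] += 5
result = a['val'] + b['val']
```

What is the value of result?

Step 1: new_counter() returns a new dict each call (immutable default 0).
Step 2: a = {'val': 0}, b = {'val': 21}.
Step 3: a['val'] += 5 = 5. result = 5 + 21 = 26

The answer is 26.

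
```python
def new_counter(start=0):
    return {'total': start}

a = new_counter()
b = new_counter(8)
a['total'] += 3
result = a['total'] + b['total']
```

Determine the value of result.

Step 1: new_counter() returns a new dict each call (immutable default 0).
Step 2: a = {'total': 0}, b = {'total': 8}.
Step 3: a['total'] += 3 = 3. result = 3 + 8 = 11

The answer is 11.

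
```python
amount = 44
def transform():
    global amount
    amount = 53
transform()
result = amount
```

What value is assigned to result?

Step 1: amount = 44 globally.
Step 2: transform() declares global amount and sets it to 53.
Step 3: After transform(), global amount = 53. result = 53

The answer is 53.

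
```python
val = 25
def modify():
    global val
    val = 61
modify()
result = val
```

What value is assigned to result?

Step 1: val = 25 globally.
Step 2: modify() declares global val and sets it to 61.
Step 3: After modify(), global val = 61. result = 61

The answer is 61.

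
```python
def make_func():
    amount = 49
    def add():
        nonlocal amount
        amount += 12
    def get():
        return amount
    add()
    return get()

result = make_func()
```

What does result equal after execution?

Step 1: amount = 49. add() modifies it via nonlocal, get() reads it.
Step 2: add() makes amount = 49 + 12 = 61.
Step 3: get() returns 61. result = 61

The answer is 61.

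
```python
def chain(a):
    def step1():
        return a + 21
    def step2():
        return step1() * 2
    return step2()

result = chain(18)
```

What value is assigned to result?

Step 1: chain(18) captures a = 18.
Step 2: step2() calls step1() which returns 18 + 21 = 39.
Step 3: step2() returns 39 * 2 = 78

The answer is 78.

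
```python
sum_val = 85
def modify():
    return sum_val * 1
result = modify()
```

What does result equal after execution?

Step 1: sum_val = 85 is defined globally.
Step 2: modify() looks up sum_val from global scope = 85, then computes 85 * 1 = 85.
Step 3: result = 85

The answer is 85.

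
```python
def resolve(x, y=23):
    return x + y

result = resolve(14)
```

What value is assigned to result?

Step 1: resolve(14) uses default y = 23.
Step 2: Returns 14 + 23 = 37.
Step 3: result = 37

The answer is 37.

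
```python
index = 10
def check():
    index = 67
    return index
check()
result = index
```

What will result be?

Step 1: index = 10 globally.
Step 2: check() creates a LOCAL index = 67 (no global keyword!).
Step 3: The global index is unchanged. result = 10

The answer is 10.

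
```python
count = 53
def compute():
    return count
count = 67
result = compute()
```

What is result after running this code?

Step 1: count is first set to 53, then reassigned to 67.
Step 2: compute() is called after the reassignment, so it looks up the current global count = 67.
Step 3: result = 67

The answer is 67.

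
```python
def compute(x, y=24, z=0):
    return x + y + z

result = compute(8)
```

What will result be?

Step 1: compute(8) uses defaults y = 24, z = 0.
Step 2: Returns 8 + 24 + 0 = 32.
Step 3: result = 32

The answer is 32.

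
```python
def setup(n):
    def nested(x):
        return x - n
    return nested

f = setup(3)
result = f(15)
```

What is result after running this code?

Step 1: setup(3) creates a closure capturing n = 3.
Step 2: f(15) computes 15 - 3 = 12.
Step 3: result = 12

The answer is 12.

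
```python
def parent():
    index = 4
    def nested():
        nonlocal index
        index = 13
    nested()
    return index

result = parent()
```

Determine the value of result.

Step 1: parent() sets index = 4.
Step 2: nested() uses nonlocal to reassign index = 13.
Step 3: result = 13

The answer is 13.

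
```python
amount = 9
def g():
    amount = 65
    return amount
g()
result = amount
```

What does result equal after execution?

Step 1: amount = 9 globally.
Step 2: g() creates a LOCAL amount = 65 (no global keyword!).
Step 3: The global amount is unchanged. result = 9

The answer is 9.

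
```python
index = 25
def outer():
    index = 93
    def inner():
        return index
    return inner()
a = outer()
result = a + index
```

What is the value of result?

Step 1: outer() has local index = 93. inner() reads from enclosing.
Step 2: outer() returns 93. Global index = 25 unchanged.
Step 3: result = 93 + 25 = 118

The answer is 118.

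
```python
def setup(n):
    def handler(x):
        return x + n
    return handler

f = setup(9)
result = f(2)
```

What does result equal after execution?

Step 1: setup(9) creates a closure that captures n = 9.
Step 2: f(2) calls the closure with x = 2, returning 2 + 9 = 11.
Step 3: result = 11

The answer is 11.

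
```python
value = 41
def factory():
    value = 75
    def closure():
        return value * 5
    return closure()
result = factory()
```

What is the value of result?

Step 1: factory() shadows global value with value = 75.
Step 2: closure() finds value = 75 in enclosing scope, computes 75 * 5 = 375.
Step 3: result = 375

The answer is 375.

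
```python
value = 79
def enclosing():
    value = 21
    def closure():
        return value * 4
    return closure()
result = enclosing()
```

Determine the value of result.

Step 1: enclosing() shadows global value with value = 21.
Step 2: closure() finds value = 21 in enclosing scope, computes 21 * 4 = 84.
Step 3: result = 84

The answer is 84.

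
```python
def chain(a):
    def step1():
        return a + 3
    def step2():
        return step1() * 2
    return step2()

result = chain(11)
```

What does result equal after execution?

Step 1: chain(11) captures a = 11.
Step 2: step2() calls step1() which returns 11 + 3 = 14.
Step 3: step2() returns 14 * 2 = 28

The answer is 28.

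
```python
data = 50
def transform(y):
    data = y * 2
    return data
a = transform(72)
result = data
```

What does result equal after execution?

Step 1: Global data = 50.
Step 2: transform(72) creates local data = 72 * 2 = 144.
Step 3: Global data unchanged because no global keyword. result = 50

The answer is 50.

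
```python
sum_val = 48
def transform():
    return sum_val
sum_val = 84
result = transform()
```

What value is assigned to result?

Step 1: sum_val is first set to 48, then reassigned to 84.
Step 2: transform() is called after the reassignment, so it looks up the current global sum_val = 84.
Step 3: result = 84

The answer is 84.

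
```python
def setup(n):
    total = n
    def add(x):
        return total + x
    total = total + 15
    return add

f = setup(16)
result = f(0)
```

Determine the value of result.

Step 1: setup(16) sets total = 16, then total = 16 + 15 = 31.
Step 2: Closures capture by reference, so add sees total = 31.
Step 3: f(0) returns 31 + 0 = 31

The answer is 31.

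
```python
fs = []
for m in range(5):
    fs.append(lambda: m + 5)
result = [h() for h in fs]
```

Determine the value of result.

Step 1: All lambdas capture m by reference. After the loop, m = 4.
Step 2: Each call returns 4 + 5 = 9.
Step 3: result = [9, 9, 9, 9, 9]

The answer is [9, 9, 9, 9, 9].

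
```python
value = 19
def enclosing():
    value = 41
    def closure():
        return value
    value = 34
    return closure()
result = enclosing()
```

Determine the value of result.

Step 1: enclosing() sets value = 41, then later value = 34.
Step 2: closure() is called after value is reassigned to 34. Closures capture variables by reference, not by value.
Step 3: result = 34

The answer is 34.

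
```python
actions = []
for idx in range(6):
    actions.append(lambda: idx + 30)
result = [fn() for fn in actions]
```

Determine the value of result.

Step 1: All lambdas capture idx by reference. After the loop, idx = 5.
Step 2: Each call returns 5 + 30 = 35.
Step 3: result = [35, 35, 35, 35, 35, 35]

The answer is [35, 35, 35, 35, 35, 35].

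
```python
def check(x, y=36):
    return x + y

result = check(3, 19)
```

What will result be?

Step 1: check(3, 19) overrides default y with 19.
Step 2: Returns 3 + 19 = 22.
Step 3: result = 22

The answer is 22.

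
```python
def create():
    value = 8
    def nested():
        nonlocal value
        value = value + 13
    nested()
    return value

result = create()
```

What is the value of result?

Step 1: create() sets value = 8.
Step 2: nested() uses nonlocal to modify value in create's scope: value = 8 + 13 = 21.
Step 3: create() returns the modified value = 21

The answer is 21.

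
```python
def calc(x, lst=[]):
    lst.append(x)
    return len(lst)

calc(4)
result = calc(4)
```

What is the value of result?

Step 1: Mutable default list persists between calls.
Step 2: First call: lst = [4], len = 1. Second call: lst = [4, 4], len = 2.
Step 3: result = 2

The answer is 2.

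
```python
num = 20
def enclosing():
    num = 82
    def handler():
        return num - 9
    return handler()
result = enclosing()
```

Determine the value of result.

Step 1: enclosing() shadows global num with num = 82.
Step 2: handler() finds num = 82 in enclosing scope, computes 82 - 9 = 73.
Step 3: result = 73

The answer is 73.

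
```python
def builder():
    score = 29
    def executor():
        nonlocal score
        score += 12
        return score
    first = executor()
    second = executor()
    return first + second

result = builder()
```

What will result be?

Step 1: score starts at 29.
Step 2: First call: score = 29 + 12 = 41, returns 41.
Step 3: Second call: score = 41 + 12 = 53, returns 53.
Step 4: result = 41 + 53 = 94

The answer is 94.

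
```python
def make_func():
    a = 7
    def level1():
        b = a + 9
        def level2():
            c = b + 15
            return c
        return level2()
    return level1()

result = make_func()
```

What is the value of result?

Step 1: a = 7. b = a + 9 = 16.
Step 2: c = b + 15 = 16 + 15 = 31.
Step 3: result = 31

The answer is 31.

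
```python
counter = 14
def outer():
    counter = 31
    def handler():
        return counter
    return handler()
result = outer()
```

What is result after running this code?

Step 1: counter = 14 globally, but outer() defines counter = 31 locally.
Step 2: handler() looks up counter. Not in local scope, so checks enclosing scope (outer) and finds counter = 31.
Step 3: result = 31

The answer is 31.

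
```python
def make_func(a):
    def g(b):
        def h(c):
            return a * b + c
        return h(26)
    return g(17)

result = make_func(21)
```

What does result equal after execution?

Step 1: a = 21, b = 17, c = 26.
Step 2: h() computes a * b + c = 21 * 17 + 26 = 383.
Step 3: result = 383

The answer is 383.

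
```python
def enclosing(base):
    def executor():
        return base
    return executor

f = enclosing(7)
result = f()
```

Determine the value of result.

Step 1: enclosing(7) creates closure capturing base = 7.
Step 2: f() returns the captured base = 7.
Step 3: result = 7

The answer is 7.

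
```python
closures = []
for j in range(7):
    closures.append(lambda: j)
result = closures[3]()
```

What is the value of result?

Step 1: The loop creates 7 lambdas, all referencing the same variable j.
Step 2: After the loop, j = 6 (final value).
Step 3: closures[3]() looks up j at call time and finds 6. This is the late binding gotcha. result = 6

The answer is 6.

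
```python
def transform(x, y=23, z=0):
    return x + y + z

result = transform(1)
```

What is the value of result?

Step 1: transform(1) uses defaults y = 23, z = 0.
Step 2: Returns 1 + 23 + 0 = 24.
Step 3: result = 24

The answer is 24.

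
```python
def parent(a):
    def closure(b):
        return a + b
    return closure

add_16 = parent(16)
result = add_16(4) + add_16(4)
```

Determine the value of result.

Step 1: add_16 captures a = 16.
Step 2: add_16(4) = 16 + 4 = 20, called twice.
Step 3: result = 20 + 20 = 40

The answer is 40.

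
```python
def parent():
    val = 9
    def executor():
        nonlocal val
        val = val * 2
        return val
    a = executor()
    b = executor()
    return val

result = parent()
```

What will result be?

Step 1: val starts at 9.
Step 2: First executor(): val = 9 * 2 = 18.
Step 3: Second executor(): val = 18 * 2 = 36.
Step 4: result = 36

The answer is 36.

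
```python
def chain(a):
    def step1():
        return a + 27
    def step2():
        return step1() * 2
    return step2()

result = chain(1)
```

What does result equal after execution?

Step 1: chain(1) captures a = 1.
Step 2: step2() calls step1() which returns 1 + 27 = 28.
Step 3: step2() returns 28 * 2 = 56

The answer is 56.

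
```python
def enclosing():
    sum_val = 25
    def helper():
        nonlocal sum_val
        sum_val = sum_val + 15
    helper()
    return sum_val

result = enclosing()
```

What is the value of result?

Step 1: enclosing() sets sum_val = 25.
Step 2: helper() uses nonlocal to modify sum_val in enclosing's scope: sum_val = 25 + 15 = 40.
Step 3: enclosing() returns the modified sum_val = 40

The answer is 40.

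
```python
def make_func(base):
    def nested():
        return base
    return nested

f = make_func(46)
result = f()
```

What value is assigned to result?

Step 1: make_func(46) creates closure capturing base = 46.
Step 2: f() returns the captured base = 46.
Step 3: result = 46

The answer is 46.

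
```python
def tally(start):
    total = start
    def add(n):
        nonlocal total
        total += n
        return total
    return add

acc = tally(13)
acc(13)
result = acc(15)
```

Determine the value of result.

Step 1: tally(13) creates closure with total = 13.
Step 2: First acc(13): total = 13 + 13 = 26.
Step 3: Second acc(15): total = 26 + 15 = 41. result = 41

The answer is 41.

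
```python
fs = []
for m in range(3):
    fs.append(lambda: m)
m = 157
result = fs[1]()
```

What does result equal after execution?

Step 1: Lambdas capture the variable m by reference, not by value.
Step 2: After the loop, m is reassigned to 157.
Step 3: fs[1]() looks up the current m = 157. result = 157

The answer is 157.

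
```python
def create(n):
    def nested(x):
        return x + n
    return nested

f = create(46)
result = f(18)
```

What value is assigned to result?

Step 1: create(46) creates a closure that captures n = 46.
Step 2: f(18) calls the closure with x = 18, returning 18 + 46 = 64.
Step 3: result = 64

The answer is 64.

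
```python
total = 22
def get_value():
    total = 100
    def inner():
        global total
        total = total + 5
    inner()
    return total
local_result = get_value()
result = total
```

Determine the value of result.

Step 1: Global total = 22. get_value() creates local total = 100.
Step 2: inner() declares global total and adds 5: global total = 22 + 5 = 27.
Step 3: get_value() returns its local total = 100 (unaffected by inner).
Step 4: result = global total = 27

The answer is 27.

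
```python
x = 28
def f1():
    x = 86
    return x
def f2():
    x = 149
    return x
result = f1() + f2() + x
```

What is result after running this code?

Step 1: Each function shadows global x with its own local.
Step 2: f1() returns 86, f2() returns 149.
Step 3: Global x = 28 is unchanged. result = 86 + 149 + 28 = 263

The answer is 263.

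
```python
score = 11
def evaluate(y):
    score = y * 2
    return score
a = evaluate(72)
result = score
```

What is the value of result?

Step 1: Global score = 11.
Step 2: evaluate(72) creates local score = 72 * 2 = 144.
Step 3: Global score unchanged because no global keyword. result = 11

The answer is 11.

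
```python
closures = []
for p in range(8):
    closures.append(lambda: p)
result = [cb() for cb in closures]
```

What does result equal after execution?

Step 1: All 8 lambdas share the same variable p.
Step 2: After the loop, p = 7.
Step 3: Each call returns 7. result = [7, 7, 7, 7, 7, 7, 7, 7]

The answer is [7, 7, 7, 7, 7, 7, 7, 7].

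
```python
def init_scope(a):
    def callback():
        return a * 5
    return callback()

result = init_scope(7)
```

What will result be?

Step 1: init_scope(7) binds parameter a = 7.
Step 2: callback() accesses a = 7 from enclosing scope.
Step 3: result = 7 * 5 = 35

The answer is 35.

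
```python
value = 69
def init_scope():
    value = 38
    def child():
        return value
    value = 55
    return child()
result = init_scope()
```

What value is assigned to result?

Step 1: init_scope() sets value = 38, then later value = 55.
Step 2: child() is called after value is reassigned to 55. Closures capture variables by reference, not by value.
Step 3: result = 55

The answer is 55.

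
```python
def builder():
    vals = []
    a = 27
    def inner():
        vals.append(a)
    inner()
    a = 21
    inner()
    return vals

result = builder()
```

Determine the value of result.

Step 1: a = 27. inner() appends current a to vals.
Step 2: First inner(): appends 27. Then a = 21.
Step 3: Second inner(): appends 21 (closure sees updated a). result = [27, 21]

The answer is [27, 21].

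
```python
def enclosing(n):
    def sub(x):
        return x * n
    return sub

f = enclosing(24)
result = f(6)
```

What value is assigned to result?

Step 1: enclosing(24) creates a closure capturing n = 24.
Step 2: f(6) computes 6 * 24 = 144.
Step 3: result = 144

The answer is 144.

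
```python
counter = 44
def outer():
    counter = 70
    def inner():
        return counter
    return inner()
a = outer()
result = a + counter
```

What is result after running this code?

Step 1: outer() has local counter = 70. inner() reads from enclosing.
Step 2: outer() returns 70. Global counter = 44 unchanged.
Step 3: result = 70 + 44 = 114

The answer is 114.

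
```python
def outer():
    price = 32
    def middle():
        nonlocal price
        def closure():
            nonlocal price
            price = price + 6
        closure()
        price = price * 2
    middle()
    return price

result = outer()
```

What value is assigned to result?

Step 1: price = 32.
Step 2: closure() adds 6: price = 32 + 6 = 38.
Step 3: middle() doubles: price = 38 * 2 = 76.
Step 4: result = 76

The answer is 76.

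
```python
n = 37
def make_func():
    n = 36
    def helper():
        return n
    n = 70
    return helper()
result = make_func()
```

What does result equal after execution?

Step 1: make_func() sets n = 36, then later n = 70.
Step 2: helper() is called after n is reassigned to 70. Closures capture variables by reference, not by value.
Step 3: result = 70

The answer is 70.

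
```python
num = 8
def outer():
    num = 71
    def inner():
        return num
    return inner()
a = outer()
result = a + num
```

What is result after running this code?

Step 1: outer() has local num = 71. inner() reads from enclosing.
Step 2: outer() returns 71. Global num = 8 unchanged.
Step 3: result = 71 + 8 = 79

The answer is 79.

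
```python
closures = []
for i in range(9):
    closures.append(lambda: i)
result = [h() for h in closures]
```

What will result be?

Step 1: All 9 lambdas share the same variable i.
Step 2: After the loop, i = 8.
Step 3: Each call returns 8. result = [8, 8, 8, 8, 8, 8, 8, 8, 8]

The answer is [8, 8, 8, 8, 8, 8, 8, 8, 8].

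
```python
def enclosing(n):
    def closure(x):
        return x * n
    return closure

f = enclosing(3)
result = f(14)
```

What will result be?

Step 1: enclosing(3) creates a closure capturing n = 3.
Step 2: f(14) computes 14 * 3 = 42.
Step 3: result = 42

The answer is 42.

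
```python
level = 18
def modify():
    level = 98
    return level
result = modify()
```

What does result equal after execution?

Step 1: Global level = 18.
Step 2: modify() creates local level = 98, shadowing the global.
Step 3: Returns local level = 98. result = 98

The answer is 98.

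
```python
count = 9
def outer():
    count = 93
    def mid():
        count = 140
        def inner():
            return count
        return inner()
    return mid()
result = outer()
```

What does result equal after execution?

Step 1: Three levels of shadowing: global 9, outer 93, mid 140.
Step 2: inner() finds count = 140 in enclosing mid() scope.
Step 3: result = 140

The answer is 140.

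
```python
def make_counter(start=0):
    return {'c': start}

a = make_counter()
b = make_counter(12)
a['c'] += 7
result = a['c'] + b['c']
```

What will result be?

Step 1: make_counter() returns a new dict each call (immutable default 0).
Step 2: a = {'c': 0}, b = {'c': 12}.
Step 3: a['c'] += 7 = 7. result = 7 + 12 = 19

The answer is 19.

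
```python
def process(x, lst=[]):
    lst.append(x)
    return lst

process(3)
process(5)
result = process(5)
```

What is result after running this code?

Step 1: Mutable default argument gotcha! The list [] is created once.
Step 2: Each call appends to the SAME list: [3], [3, 5], [3, 5, 5].
Step 3: result = [3, 5, 5]

The answer is [3, 5, 5].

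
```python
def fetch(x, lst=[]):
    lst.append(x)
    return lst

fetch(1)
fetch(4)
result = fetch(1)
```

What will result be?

Step 1: Mutable default argument gotcha! The list [] is created once.
Step 2: Each call appends to the SAME list: [1], [1, 4], [1, 4, 1].
Step 3: result = [1, 4, 1]

The answer is [1, 4, 1].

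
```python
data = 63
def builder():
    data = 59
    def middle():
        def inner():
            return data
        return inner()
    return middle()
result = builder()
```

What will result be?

Step 1: builder() defines data = 59. middle() and inner() have no local data.
Step 2: inner() checks local (none), enclosing middle() (none), enclosing builder() and finds data = 59.
Step 3: result = 59

The answer is 59.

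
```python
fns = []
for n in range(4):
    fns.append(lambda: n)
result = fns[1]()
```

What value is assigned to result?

Step 1: The loop creates 4 lambdas, all referencing the same variable n.
Step 2: After the loop, n = 3 (final value).
Step 3: fns[1]() looks up n at call time and finds 3. This is the late binding gotcha. result = 3

The answer is 3.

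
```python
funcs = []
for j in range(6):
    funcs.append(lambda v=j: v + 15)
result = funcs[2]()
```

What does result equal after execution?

Step 1: Default argument v=j captures j's value at definition time.
Step 2: funcs[2] was defined when j = 2, so v defaults to 2.
Step 3: result = 2 + 15 = 17 (default arg fixes the late binding issue)

The answer is 17.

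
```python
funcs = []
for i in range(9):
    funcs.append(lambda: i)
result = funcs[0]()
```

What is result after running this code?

Step 1: The loop creates 9 lambdas, all referencing the same variable i.
Step 2: After the loop, i = 8 (final value).
Step 3: funcs[0]() looks up i at call time and finds 8. This is the late binding gotcha. result = 8

The answer is 8.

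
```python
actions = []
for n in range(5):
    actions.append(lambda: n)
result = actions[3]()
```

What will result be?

Step 1: The loop creates 5 lambdas, all referencing the same variable n.
Step 2: After the loop, n = 4 (final value).
Step 3: actions[3]() looks up n at call time and finds 4. This is the late binding gotcha. result = 4

The answer is 4.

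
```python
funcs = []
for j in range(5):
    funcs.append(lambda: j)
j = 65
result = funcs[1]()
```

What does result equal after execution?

Step 1: Lambdas capture the variable j by reference, not by value.
Step 2: After the loop, j is reassigned to 65.
Step 3: funcs[1]() looks up the current j = 65. result = 65

The answer is 65.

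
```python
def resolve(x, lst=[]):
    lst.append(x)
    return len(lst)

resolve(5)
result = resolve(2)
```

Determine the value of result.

Step 1: Mutable default list persists between calls.
Step 2: First call: lst = [5], len = 1. Second call: lst = [5, 2], len = 2.
Step 3: result = 2

The answer is 2.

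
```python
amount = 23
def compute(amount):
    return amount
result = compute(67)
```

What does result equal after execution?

Step 1: Global amount = 23.
Step 2: compute(67) takes parameter amount = 67, which shadows the global.
Step 3: result = 67

The answer is 67.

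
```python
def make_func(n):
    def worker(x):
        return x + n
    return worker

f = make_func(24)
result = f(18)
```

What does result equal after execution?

Step 1: make_func(24) creates a closure that captures n = 24.
Step 2: f(18) calls the closure with x = 18, returning 18 + 24 = 42.
Step 3: result = 42

The answer is 42.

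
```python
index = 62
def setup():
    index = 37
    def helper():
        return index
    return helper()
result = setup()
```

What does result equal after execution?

Step 1: index = 62 globally, but setup() defines index = 37 locally.
Step 2: helper() looks up index. Not in local scope, so checks enclosing scope (setup) and finds index = 37.
Step 3: result = 37

The answer is 37.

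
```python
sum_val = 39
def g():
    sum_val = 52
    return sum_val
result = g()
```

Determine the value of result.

Step 1: Global sum_val = 39.
Step 2: g() creates local sum_val = 52, shadowing the global.
Step 3: Returns local sum_val = 52. result = 52

The answer is 52.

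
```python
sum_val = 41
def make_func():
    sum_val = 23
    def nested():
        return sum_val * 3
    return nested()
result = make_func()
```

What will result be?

Step 1: make_func() shadows global sum_val with sum_val = 23.
Step 2: nested() finds sum_val = 23 in enclosing scope, computes 23 * 3 = 69.
Step 3: result = 69

The answer is 69.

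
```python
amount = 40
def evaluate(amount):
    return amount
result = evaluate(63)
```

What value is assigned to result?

Step 1: Global amount = 40.
Step 2: evaluate(63) takes parameter amount = 63, which shadows the global.
Step 3: result = 63

The answer is 63.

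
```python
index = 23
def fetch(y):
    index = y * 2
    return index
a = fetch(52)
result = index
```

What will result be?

Step 1: Global index = 23.
Step 2: fetch(52) creates local index = 52 * 2 = 104.
Step 3: Global index unchanged because no global keyword. result = 23

The answer is 23.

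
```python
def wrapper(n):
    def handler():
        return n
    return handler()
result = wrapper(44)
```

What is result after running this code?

Step 1: wrapper(44) binds parameter n = 44.
Step 2: handler() looks up n in enclosing scope and finds the parameter n = 44.
Step 3: result = 44

The answer is 44.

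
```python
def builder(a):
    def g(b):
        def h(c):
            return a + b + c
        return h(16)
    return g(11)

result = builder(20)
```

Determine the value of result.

Step 1: a = 20, b = 11, c = 16 across three nested scopes.
Step 2: h() accesses all three via LEGB rule.
Step 3: result = 20 + 11 + 16 = 47

The answer is 47.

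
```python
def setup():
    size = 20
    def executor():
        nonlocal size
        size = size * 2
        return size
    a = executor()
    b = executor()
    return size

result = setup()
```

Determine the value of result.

Step 1: size starts at 20.
Step 2: First executor(): size = 20 * 2 = 40.
Step 3: Second executor(): size = 40 * 2 = 80.
Step 4: result = 80

The answer is 80.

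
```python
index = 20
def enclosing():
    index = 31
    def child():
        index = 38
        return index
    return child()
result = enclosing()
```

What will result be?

Step 1: Three scopes define index: global (20), enclosing (31), child (38).
Step 2: child() has its own local index = 38, which shadows both enclosing and global.
Step 3: result = 38 (local wins in LEGB)

The answer is 38.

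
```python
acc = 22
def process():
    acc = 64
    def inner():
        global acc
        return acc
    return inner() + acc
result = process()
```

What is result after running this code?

Step 1: Global acc = 22. process() shadows with local acc = 64.
Step 2: inner() uses global keyword, so inner() returns global acc = 22.
Step 3: process() returns 22 + 64 = 86

The answer is 86.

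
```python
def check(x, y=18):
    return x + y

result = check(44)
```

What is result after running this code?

Step 1: check(44) uses default y = 18.
Step 2: Returns 44 + 18 = 62.
Step 3: result = 62

The answer is 62.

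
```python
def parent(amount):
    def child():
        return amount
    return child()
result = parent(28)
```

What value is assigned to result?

Step 1: parent(28) binds parameter amount = 28.
Step 2: child() looks up amount in enclosing scope and finds the parameter amount = 28.
Step 3: result = 28

The answer is 28.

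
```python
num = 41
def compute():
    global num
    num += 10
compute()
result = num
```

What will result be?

Step 1: num = 41 globally.
Step 2: compute() modifies global num: num += 10 = 51.
Step 3: result = 51

The answer is 51.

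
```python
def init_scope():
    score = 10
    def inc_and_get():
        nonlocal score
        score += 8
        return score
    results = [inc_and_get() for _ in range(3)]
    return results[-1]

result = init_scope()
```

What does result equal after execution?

Step 1: score = 10.
Step 2: Three calls to inc_and_get(), each adding 8.
Step 3: Last value = 10 + 8 * 3 = 34

The answer is 34.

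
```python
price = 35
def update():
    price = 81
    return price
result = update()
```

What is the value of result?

Step 1: Global price = 35.
Step 2: update() creates local price = 81, shadowing the global.
Step 3: Returns local price = 81. result = 81

The answer is 81.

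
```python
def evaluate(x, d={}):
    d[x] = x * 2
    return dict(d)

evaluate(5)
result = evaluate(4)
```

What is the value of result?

Step 1: Mutable default dict is shared across calls.
Step 2: First call adds 5: 10. Second call adds 4: 8.
Step 3: result = {5: 10, 4: 8}

The answer is {5: 10, 4: 8}.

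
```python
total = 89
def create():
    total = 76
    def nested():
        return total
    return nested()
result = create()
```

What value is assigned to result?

Step 1: total = 89 globally, but create() defines total = 76 locally.
Step 2: nested() looks up total. Not in local scope, so checks enclosing scope (create) and finds total = 76.
Step 3: result = 76

The answer is 76.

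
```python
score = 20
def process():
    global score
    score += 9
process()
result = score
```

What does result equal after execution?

Step 1: score = 20 globally.
Step 2: process() modifies global score: score += 9 = 29.
Step 3: result = 29

The answer is 29.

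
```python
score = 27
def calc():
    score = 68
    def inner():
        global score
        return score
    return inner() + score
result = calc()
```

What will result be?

Step 1: Global score = 27. calc() shadows with local score = 68.
Step 2: inner() uses global keyword, so inner() returns global score = 27.
Step 3: calc() returns 27 + 68 = 95

The answer is 95.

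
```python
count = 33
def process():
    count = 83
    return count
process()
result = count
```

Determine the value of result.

Step 1: count = 33 globally.
Step 2: process() creates a LOCAL count = 83 (no global keyword!).
Step 3: The global count is unchanged. result = 33

The answer is 33.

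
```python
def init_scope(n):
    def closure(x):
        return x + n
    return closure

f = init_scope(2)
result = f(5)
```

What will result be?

Step 1: init_scope(2) creates a closure that captures n = 2.
Step 2: f(5) calls the closure with x = 5, returning 5 + 2 = 7.
Step 3: result = 7

The answer is 7.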